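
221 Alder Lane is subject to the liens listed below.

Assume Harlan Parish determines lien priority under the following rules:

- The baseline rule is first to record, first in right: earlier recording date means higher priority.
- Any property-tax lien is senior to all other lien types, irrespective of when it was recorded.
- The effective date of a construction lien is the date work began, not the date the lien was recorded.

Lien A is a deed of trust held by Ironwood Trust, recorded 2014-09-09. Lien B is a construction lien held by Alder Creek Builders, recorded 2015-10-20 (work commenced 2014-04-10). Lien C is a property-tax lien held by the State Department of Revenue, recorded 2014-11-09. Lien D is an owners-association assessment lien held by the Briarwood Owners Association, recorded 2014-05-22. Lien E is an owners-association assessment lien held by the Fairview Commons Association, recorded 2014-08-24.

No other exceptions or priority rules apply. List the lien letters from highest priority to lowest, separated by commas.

Effective dates after the stated exceptions: B's effective date is 2014-04-10, when work began.
As a property-tax lien, C is senior to every other lien.
The other liens, earliest effective date first: B (2014-04-10), D (2014-05-22), E (2014-08-24), A (2014-09-09).

C, B, D, E, A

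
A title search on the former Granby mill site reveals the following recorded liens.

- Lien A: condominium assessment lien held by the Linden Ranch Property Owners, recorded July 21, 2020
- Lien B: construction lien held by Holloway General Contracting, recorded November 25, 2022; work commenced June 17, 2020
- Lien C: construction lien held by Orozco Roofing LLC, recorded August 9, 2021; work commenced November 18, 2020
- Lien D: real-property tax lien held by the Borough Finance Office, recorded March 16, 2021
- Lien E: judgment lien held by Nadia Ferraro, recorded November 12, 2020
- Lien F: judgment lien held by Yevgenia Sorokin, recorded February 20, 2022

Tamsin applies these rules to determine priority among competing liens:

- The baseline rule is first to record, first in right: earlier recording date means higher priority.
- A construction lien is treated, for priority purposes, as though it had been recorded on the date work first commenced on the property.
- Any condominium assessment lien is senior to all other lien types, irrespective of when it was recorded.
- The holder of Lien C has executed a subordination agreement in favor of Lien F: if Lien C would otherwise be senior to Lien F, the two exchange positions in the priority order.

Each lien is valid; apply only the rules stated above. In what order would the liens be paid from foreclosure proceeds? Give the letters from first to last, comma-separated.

A, B, E, F, D, C

Effective dates after the stated exceptions: B relates back to June 17, 2020 (work commenced); C is treated as recorded November 18, 2020, the work-commencement date.
A is a condominium assessment lien and takes priority over every other lien.
Remaining liens by effective date: B (June 17, 2020), E (November 12, 2020), C (November 18, 2020), D (March 16, 2021), F (February 20, 2022).
C would otherwise be senior to F, so under the subordination agreement C and F exchange positions.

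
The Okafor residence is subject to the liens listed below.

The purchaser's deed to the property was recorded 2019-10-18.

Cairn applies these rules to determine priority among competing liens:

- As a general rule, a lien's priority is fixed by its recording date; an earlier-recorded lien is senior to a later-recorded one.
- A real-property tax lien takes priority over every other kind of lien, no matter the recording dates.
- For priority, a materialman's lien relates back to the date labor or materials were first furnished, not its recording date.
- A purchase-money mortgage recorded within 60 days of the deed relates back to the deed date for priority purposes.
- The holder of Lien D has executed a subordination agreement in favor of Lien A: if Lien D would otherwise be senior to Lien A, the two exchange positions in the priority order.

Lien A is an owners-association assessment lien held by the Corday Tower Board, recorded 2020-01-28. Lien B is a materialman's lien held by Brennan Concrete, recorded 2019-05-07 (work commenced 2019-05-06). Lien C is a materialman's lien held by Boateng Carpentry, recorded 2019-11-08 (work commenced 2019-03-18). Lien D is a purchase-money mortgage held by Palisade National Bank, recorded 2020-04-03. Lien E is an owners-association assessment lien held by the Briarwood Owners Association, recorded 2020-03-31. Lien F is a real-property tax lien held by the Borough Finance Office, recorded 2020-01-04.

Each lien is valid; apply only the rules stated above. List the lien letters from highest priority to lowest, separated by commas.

F, C, B, A, E, D

Adjusting effective dates: B's effective date is 2019-05-06, when work began; C's effective date is 2019-03-18, when work began; D was recorded 168 days after the deed, outside the 60-day window, so it keeps its recording date.
F is a real-property tax lien and takes priority over every other lien.
Among the remaining liens, by effective date: C (2019-03-18), B (2019-05-06), A (2020-01-28), E (2020-03-31), D (2020-04-03).
D already ranks below A; the subordination has no effect.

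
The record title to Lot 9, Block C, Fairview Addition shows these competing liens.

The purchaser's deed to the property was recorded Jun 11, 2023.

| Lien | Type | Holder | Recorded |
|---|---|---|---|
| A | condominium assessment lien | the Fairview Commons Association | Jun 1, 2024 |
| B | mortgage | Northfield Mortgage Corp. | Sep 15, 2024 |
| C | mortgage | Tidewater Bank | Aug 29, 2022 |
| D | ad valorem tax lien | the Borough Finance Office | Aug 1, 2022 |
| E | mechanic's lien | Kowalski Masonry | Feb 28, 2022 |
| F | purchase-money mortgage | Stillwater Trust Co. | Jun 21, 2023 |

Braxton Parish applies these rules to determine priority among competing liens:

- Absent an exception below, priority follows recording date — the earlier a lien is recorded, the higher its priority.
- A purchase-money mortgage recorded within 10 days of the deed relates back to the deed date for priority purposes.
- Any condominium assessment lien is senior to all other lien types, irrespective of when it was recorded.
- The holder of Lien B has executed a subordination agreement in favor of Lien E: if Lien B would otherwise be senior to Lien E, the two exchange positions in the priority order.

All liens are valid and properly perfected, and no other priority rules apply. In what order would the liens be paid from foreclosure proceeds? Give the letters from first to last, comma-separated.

A, E, D, C, F, B

Adjusting effective dates: F's effective date is the deed date, Jun 11, 2023.
As a condominium assessment lien, A is senior to every other lien.
Remaining liens by effective date: E (Feb 28, 2022), D (Aug 1, 2022), C (Aug 29, 2022), F (Jun 11, 2023), B (Sep 15, 2024).
B already ranks below E; the subordination has no effect.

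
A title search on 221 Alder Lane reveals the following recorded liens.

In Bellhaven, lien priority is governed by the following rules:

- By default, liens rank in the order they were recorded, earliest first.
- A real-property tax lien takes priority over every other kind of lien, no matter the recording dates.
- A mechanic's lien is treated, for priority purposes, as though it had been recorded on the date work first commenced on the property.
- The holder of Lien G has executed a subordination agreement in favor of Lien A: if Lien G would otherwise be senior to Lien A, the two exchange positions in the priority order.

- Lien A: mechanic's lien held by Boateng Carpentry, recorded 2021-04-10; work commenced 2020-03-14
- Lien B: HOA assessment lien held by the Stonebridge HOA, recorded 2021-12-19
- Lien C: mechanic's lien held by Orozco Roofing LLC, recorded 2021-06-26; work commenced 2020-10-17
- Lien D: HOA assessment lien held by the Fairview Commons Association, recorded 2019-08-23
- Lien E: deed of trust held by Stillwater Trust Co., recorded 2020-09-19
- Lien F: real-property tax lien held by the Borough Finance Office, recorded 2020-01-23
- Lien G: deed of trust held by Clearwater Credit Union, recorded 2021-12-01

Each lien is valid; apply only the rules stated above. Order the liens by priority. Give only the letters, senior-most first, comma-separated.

Effective dates: A relates back to 2020-03-14 (work commenced); C relates back to 2020-10-17 (work commenced).
F is a real-property tax lien and takes priority over every other lien.
The other liens, earliest effective date first: D (2019-08-23), A (2020-03-14), E (2020-09-19), C (2020-10-17), G (2021-12-01), B (2021-12-19).
Since G is not senior to A, the subordination leaves the order unchanged.

F, D, A, E, C, G, B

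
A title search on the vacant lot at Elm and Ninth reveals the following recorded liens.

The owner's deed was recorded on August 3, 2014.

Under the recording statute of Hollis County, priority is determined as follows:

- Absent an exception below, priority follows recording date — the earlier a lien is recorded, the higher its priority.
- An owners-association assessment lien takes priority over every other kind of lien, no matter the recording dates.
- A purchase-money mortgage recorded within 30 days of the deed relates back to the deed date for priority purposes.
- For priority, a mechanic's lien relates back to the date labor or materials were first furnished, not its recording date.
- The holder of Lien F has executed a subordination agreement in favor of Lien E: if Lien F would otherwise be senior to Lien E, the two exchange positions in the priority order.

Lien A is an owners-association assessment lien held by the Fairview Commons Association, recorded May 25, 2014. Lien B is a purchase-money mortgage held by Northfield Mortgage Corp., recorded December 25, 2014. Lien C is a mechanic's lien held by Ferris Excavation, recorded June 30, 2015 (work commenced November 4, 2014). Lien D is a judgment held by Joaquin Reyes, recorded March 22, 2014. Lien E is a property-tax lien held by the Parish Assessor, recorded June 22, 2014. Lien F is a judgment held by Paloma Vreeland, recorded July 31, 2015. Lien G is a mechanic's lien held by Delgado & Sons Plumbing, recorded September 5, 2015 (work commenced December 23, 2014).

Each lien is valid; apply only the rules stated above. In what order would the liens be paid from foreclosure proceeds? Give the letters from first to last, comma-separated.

Effective dates: B missed the 30-day window (144 days after the deed), so its recording date stands; C is treated as recorded November 4, 2014, the work-commencement date; G relates back to December 23, 2014 (work commenced).
A, as an owners-association assessment lien, has superpriority and ranks first.
Ordering the rest by effective date: D (March 22, 2014), E (June 22, 2014), C (November 4, 2014), G (December 23, 2014), B (December 25, 2014), F (July 31, 2015).
F already ranks below E; the subordination has no effect.

A, D, E, C, G, B, F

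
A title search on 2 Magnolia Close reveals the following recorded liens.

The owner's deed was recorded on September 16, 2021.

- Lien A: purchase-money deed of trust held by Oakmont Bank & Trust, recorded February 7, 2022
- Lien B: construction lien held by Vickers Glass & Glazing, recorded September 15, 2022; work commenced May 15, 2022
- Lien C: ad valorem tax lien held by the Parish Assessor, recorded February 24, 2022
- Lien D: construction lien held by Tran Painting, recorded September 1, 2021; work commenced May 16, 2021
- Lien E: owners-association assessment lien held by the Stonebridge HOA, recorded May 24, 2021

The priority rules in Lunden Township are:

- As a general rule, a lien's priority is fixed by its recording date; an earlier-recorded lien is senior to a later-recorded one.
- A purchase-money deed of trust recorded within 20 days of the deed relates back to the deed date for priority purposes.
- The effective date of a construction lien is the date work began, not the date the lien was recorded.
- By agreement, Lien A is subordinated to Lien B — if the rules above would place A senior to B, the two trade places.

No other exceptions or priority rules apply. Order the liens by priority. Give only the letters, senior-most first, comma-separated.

D, E, B, C, A

Effective dates after the stated exceptions: A was recorded 144 days after the deed, outside the 20-day window, so it keeps its recording date; B is treated as recorded May 15, 2022, the work-commencement date; D is treated as recorded May 16, 2021, the work-commencement date.
By effective date: D (May 16, 2021), E (May 24, 2021), A (February 7, 2022), C (February 24, 2022), B (May 15, 2022).
A is senior to B before the subordination, so the two trade places.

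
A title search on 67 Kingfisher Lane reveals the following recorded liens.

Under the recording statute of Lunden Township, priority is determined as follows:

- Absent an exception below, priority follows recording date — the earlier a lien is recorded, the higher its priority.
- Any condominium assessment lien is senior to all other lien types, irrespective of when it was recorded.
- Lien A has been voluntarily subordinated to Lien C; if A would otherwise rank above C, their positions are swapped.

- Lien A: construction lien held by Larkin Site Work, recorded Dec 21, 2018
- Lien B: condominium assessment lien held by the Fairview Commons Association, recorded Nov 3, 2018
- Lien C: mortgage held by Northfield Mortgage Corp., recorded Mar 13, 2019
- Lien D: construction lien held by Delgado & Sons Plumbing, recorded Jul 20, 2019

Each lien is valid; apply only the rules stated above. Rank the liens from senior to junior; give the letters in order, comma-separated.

B, C, A, D

B, as a condominium assessment lien, has superpriority and ranks first.
Ordering the rest by effective date: A (Dec 21, 2018), C (Mar 13, 2019), D (Jul 20, 2019).
A would otherwise be senior to C, so under the subordination agreement A and C exchange positions.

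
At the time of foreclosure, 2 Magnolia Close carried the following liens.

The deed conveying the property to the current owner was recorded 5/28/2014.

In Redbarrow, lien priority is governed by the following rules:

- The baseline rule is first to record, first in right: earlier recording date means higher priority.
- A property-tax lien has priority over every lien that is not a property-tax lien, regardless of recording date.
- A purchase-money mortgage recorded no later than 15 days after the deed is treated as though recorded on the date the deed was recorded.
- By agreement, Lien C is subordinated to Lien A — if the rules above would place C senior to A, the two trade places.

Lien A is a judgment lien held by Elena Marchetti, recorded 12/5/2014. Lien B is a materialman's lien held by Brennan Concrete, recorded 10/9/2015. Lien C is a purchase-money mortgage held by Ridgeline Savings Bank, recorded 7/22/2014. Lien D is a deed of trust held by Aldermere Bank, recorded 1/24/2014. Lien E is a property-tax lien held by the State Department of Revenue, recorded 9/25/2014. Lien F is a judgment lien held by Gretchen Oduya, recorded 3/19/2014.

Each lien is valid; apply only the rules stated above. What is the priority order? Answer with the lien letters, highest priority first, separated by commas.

Effective dates: C was recorded 55 days after the deed, outside the 15-day window, so it keeps its recording date.
E is a property-tax lien, so it outranks all other liens regardless of date.
Remaining liens by effective date: D (1/24/2014), F (3/19/2014), C (7/22/2014), A (12/5/2014), B (10/9/2015).
The subordination applies — C was senior to A — so C and A swap.

E, D, F, A, C, B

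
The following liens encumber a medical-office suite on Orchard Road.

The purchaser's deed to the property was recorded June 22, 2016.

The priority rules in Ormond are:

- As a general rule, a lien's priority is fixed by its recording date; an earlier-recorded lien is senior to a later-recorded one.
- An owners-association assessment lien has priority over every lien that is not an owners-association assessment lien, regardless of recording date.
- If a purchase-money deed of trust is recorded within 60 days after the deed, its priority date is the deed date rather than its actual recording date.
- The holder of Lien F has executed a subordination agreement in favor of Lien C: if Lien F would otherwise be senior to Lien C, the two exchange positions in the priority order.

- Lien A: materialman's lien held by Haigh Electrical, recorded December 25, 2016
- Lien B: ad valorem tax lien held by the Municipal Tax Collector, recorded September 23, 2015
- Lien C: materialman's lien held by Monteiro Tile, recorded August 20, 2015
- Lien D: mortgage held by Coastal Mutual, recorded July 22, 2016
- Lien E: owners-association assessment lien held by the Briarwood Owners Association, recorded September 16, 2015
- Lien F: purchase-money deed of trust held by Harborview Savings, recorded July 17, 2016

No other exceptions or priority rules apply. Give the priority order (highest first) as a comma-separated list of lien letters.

E, C, B, F, D, A

Effective dates: F relates back to the deed date June 22, 2016.
E, as an owners-association assessment lien, has superpriority and ranks first.
Among the remaining liens, by effective date: C (August 20, 2015), B (September 23, 2015), F (June 22, 2016), D (July 22, 2016), A (December 25, 2016).
F is already junior to C, so the subordination agreement changes nothing.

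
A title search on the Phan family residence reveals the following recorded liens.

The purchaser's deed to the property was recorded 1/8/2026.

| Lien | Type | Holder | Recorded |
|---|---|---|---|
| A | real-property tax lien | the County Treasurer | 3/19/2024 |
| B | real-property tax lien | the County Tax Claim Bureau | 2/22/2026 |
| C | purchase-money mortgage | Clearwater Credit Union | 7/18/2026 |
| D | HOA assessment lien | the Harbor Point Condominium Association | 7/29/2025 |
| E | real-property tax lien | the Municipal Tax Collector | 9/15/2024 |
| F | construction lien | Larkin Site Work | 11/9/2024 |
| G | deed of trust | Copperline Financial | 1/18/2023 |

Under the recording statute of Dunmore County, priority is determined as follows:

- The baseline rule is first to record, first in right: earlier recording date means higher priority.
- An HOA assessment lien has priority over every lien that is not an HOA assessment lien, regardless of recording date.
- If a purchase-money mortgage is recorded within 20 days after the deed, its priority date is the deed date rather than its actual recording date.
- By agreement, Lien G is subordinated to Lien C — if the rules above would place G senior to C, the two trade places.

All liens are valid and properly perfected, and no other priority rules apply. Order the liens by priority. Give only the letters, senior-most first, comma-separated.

D, C, A, E, F, B, G

Effective dates: C was recorded 191 days after the deed, outside the 20-day window, so it keeps its recording date.
D is an HOA assessment lien, so it outranks all other liens regardless of date.
Among the remaining liens, by effective date: G (1/18/2023), A (3/19/2024), E (9/15/2024), F (11/9/2024), B (2/22/2026), C (7/18/2026).
G is senior to C before the subordination, so the two trade places.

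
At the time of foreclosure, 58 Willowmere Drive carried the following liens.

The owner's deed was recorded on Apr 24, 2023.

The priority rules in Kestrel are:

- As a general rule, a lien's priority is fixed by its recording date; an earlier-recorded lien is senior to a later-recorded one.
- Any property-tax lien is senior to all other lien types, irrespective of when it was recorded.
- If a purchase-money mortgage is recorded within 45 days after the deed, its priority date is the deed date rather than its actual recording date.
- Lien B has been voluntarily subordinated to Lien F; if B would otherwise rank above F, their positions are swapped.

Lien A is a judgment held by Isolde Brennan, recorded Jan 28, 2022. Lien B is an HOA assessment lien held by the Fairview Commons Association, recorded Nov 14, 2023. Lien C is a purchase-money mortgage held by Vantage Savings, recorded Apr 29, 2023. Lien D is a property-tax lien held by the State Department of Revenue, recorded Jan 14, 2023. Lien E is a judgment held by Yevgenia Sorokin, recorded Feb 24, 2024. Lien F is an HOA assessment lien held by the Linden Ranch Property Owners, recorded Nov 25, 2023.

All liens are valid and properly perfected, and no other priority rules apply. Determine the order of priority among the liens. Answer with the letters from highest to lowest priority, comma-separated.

D, A, C, F, B, E

Effective dates after the stated exceptions: C relates back to the deed date Apr 24, 2023.
D is a property-tax lien, so it outranks all other liens regardless of date.
Among the remaining liens, by effective date: A (Jan 28, 2022), C (Apr 24, 2023), B (Nov 14, 2023), F (Nov 25, 2023), E (Feb 24, 2024).
B is senior to F before the subordination, so the two trade places.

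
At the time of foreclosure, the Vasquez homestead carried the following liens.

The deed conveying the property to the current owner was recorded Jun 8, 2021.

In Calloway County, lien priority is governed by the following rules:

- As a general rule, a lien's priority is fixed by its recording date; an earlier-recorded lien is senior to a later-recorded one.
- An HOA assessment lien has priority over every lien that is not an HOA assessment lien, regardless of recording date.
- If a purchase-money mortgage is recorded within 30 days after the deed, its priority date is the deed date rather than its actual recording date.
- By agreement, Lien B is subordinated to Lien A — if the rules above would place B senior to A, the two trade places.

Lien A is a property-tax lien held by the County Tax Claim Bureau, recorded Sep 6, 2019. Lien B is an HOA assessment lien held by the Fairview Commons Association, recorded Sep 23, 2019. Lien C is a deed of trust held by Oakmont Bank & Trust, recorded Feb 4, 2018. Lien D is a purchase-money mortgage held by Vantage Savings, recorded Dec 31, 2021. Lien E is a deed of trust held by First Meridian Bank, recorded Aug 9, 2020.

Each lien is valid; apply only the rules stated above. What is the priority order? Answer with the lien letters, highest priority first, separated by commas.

A, C, B, E, D

Effective dates after the stated exceptions: D was recorded 206 days after the deed, outside the 30-day window, so it keeps its recording date.
B is an HOA assessment lien and takes priority over every other lien.
Remaining liens by effective date: C (Feb 4, 2018), A (Sep 6, 2019), E (Aug 9, 2020), D (Dec 31, 2021).
Because B would otherwise rank above A, the subordination swaps them.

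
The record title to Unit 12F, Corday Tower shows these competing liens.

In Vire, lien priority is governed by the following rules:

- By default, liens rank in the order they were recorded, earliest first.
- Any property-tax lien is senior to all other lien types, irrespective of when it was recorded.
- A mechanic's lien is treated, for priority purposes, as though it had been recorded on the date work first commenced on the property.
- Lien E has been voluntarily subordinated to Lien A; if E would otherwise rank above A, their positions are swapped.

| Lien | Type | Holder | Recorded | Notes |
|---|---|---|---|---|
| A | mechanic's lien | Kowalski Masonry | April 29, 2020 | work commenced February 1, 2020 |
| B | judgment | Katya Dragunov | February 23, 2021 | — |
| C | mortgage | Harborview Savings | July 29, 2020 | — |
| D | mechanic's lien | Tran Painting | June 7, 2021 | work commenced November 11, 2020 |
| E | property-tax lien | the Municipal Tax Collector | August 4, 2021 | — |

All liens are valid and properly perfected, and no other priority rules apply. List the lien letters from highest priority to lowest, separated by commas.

First, effective dates: A's effective date is February 1, 2020, when work began; D is treated as recorded November 11, 2020, the work-commencement date.
E is a property-tax lien and takes priority over every other lien.
Ordering the rest by effective date: A (February 1, 2020), C (July 29, 2020), D (November 11, 2020), B (February 23, 2021).
E would otherwise be senior to A, so under the subordination agreement E and A exchange positions.

A, E, C, D, B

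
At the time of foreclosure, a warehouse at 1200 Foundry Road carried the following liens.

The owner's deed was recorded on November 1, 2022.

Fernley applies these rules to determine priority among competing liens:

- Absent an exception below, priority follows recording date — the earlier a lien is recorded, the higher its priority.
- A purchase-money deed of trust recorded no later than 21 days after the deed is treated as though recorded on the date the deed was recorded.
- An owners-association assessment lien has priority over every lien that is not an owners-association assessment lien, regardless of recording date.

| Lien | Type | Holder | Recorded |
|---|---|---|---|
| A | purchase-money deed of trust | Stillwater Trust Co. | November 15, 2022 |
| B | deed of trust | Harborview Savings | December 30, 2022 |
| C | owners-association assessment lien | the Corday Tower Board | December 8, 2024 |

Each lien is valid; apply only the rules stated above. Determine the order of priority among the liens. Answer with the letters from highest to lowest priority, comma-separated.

Effective dates: A's effective date is the deed date, November 1, 2022.
C is an owners-association assessment lien and takes priority over every other lien.
Remaining liens by effective date: A (November 1, 2022), B (December 30, 2022).

C, A, B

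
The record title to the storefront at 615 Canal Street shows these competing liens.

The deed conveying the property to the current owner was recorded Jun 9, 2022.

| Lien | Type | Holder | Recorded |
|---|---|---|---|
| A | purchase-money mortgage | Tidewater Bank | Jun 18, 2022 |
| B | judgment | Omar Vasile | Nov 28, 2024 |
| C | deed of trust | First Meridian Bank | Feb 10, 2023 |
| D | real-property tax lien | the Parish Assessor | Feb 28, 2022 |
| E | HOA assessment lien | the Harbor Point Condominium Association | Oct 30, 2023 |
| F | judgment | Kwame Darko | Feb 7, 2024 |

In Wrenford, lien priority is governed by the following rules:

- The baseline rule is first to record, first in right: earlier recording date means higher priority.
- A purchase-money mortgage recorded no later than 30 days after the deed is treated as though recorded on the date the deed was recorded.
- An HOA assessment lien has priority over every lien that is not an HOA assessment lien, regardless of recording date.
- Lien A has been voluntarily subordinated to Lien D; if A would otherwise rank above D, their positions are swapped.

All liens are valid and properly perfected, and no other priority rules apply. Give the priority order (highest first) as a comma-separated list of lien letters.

E, D, A, C, F, B

Effective dates: A's effective date is the deed date, Jun 9, 2022.
E, as an HOA assessment lien, has superpriority and ranks first.
Among the remaining liens, by effective date: D (Feb 28, 2022), A (Jun 9, 2022), C (Feb 10, 2023), F (Feb 7, 2024), B (Nov 28, 2024).
A already ranks below D; the subordination has no effect.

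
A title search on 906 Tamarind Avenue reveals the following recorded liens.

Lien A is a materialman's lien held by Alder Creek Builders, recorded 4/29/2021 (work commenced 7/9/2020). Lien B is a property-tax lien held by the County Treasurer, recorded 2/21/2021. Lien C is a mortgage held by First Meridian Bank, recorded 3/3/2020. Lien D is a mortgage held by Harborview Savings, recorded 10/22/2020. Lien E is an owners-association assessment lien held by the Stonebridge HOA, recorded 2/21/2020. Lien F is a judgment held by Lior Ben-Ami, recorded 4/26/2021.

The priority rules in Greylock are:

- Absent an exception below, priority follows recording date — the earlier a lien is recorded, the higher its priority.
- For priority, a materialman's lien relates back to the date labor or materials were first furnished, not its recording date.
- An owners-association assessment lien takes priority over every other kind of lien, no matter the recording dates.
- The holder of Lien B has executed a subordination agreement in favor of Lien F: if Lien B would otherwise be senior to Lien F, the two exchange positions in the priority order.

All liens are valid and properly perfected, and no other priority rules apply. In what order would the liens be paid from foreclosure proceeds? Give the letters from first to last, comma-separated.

Adjusting effective dates: A's effective date is 7/9/2020, when work began.
E is an owners-association assessment lien and takes priority over every other lien.
The other liens, earliest effective date first: C (3/3/2020), A (7/9/2020), D (10/22/2020), B (2/21/2021), F (4/26/2021).
The subordination applies — B was senior to F — so B and F swap.

E, C, A, D, F, B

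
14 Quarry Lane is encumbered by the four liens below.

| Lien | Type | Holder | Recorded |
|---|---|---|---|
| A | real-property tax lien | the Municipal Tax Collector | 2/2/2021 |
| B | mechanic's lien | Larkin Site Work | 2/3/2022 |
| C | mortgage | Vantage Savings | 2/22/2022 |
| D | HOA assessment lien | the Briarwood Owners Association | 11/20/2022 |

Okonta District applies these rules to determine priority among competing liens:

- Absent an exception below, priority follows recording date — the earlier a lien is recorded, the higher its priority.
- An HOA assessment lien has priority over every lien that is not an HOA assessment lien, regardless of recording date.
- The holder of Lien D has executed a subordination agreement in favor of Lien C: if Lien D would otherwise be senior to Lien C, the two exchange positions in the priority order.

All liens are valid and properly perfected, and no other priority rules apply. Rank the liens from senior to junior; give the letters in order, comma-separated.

D, as an HOA assessment lien, has superpriority and ranks first.
The other liens, earliest effective date first: A (2/2/2021), B (2/3/2022), C (2/22/2022).
D is senior to C before the subordination, so the two trade places.

C, A, B, D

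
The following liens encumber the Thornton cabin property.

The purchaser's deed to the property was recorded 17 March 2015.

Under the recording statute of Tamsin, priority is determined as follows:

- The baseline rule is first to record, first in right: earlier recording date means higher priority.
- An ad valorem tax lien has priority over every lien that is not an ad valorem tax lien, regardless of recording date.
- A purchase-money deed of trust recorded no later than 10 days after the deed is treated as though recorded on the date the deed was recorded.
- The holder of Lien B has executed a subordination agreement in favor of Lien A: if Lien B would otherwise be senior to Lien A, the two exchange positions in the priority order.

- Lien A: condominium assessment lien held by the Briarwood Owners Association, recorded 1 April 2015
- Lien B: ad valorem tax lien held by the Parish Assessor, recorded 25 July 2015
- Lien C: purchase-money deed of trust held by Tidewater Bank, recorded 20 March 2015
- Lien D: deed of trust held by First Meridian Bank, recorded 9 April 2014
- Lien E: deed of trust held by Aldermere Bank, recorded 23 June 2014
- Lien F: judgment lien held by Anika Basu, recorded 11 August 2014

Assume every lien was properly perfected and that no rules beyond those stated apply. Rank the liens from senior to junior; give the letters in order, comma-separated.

A, D, E, F, C, B

Adjusting effective dates: C relates back to the deed date 17 March 2015.
B, as an ad valorem tax lien, has superpriority and ranks first.
The other liens, earliest effective date first: D (9 April 2014), E (23 June 2014), F (11 August 2014), C (17 March 2015), A (1 April 2015).
B would otherwise be senior to A, so under the subordination agreement B and A exchange positions.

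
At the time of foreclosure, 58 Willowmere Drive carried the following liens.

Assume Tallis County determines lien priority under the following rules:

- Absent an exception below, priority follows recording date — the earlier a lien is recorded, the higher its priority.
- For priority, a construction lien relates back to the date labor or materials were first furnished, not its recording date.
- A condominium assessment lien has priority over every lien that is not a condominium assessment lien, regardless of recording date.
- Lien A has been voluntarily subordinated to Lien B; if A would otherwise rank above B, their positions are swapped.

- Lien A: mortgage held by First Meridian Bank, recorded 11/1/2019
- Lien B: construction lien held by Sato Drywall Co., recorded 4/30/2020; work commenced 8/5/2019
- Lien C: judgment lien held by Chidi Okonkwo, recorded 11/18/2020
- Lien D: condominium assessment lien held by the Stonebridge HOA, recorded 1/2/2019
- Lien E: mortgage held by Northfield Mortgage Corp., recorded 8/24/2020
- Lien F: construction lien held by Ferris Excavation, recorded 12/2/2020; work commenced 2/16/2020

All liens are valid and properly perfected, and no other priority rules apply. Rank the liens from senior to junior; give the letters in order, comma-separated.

D, B, A, F, E, C

Effective dates: B relates back to 8/5/2019 (work commenced); F's effective date is 2/16/2020, when work began.
D, as a condominium assessment lien, has superpriority and ranks first.
The other liens, earliest effective date first: B (8/5/2019), A (11/1/2019), F (2/16/2020), E (8/24/2020), C (11/18/2020).
A already ranks below B; the subordination has no effect.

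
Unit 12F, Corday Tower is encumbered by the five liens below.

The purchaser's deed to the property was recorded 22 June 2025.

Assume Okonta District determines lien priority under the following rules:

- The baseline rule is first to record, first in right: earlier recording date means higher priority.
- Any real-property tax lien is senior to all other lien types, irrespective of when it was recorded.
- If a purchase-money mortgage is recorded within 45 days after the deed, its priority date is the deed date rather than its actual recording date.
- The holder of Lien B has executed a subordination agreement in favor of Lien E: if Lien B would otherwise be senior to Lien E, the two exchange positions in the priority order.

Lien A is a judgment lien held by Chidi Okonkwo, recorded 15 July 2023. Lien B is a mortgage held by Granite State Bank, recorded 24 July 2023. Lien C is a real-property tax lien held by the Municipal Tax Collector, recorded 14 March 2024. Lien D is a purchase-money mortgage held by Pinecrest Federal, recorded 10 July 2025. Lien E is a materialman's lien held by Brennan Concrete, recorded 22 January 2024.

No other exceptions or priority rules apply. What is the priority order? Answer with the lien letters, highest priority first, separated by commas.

C, A, E, B, D

Effective dates: D was recorded within the 45-day window, so its effective date is the deed date 22 June 2025.
C, as a real-property tax lien, has superpriority and ranks first.
Remaining liens by effective date: A (15 July 2023), B (24 July 2023), E (22 January 2024), D (22 June 2025).
The subordination applies — B was senior to E — so B and E swap.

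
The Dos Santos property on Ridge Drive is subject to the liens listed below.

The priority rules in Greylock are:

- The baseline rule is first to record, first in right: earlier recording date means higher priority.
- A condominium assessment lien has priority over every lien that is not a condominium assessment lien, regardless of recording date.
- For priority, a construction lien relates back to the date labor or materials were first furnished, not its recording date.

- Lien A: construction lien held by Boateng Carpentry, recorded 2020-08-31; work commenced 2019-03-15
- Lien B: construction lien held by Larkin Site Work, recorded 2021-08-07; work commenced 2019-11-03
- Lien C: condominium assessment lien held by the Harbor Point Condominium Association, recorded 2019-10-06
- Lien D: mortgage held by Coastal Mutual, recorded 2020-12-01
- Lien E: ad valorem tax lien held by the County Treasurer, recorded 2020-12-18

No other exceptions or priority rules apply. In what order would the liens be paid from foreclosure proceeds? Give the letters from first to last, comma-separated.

First, effective dates: A relates back to 2019-03-15 (work commenced); B's effective date is 2019-11-03, when work began.
C is a condominium assessment lien and takes priority over every other lien.
Remaining liens by effective date: A (2019-03-15), B (2019-11-03), D (2020-12-01), E (2020-12-18).

C, A, B, D, E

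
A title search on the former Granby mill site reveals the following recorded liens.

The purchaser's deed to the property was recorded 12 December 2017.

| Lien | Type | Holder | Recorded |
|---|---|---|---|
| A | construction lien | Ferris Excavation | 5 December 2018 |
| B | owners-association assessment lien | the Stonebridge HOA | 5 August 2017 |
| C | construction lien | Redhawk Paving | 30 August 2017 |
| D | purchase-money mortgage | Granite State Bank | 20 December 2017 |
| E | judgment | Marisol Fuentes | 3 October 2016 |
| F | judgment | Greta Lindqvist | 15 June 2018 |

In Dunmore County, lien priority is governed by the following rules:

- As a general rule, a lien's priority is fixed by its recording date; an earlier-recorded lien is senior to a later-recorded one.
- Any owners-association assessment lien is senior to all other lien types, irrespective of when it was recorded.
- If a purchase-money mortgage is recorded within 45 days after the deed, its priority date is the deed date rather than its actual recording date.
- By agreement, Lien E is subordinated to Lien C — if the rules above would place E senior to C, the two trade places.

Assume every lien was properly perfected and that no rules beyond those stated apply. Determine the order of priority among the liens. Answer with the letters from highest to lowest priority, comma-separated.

Effective dates: D was recorded within the 45-day window, so its effective date is the deed date 12 December 2017.
B is an owners-association assessment lien, so it outranks all other liens regardless of date.
The other liens, earliest effective date first: E (3 October 2016), C (30 August 2017), D (12 December 2017), F (15 June 2018), A (5 December 2018).
E is senior to C before the subordination, so the two trade places.

B, C, E, D, F, A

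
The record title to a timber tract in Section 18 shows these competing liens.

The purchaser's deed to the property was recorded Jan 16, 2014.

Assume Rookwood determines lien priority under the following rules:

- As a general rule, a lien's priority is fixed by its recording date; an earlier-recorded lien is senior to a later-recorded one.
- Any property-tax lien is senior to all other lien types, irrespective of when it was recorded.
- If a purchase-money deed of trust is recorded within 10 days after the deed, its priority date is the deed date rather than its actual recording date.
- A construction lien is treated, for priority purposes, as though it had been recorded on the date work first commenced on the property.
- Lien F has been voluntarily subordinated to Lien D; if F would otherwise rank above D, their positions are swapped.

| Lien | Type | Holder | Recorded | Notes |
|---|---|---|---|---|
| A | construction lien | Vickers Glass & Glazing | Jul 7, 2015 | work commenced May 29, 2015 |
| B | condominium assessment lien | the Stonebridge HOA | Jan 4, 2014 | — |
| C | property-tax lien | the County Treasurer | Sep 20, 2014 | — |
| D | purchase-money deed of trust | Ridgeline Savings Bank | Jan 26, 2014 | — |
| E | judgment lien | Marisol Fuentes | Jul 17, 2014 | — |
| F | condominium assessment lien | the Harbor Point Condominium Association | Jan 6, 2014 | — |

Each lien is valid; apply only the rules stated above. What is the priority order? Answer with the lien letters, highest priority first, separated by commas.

Effective dates after the stated exceptions: A is treated as recorded May 29, 2015, the work-commencement date; D relates back to the deed date Jan 16, 2014.
C is a property-tax lien, so it outranks all other liens regardless of date.
Ordering the rest by effective date: B (Jan 4, 2014), F (Jan 6, 2014), D (Jan 16, 2014), E (Jul 17, 2014), A (May 29, 2015).
F would otherwise be senior to D, so under the subordination agreement F and D exchange positions.

C, B, D, F, E, A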